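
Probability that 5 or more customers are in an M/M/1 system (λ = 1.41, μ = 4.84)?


ρ = 1.41/4.84 = 0.2913
P(N ≥ n) = ρ^n = 0.2913^5 = 0.002098

Final: 0.002098


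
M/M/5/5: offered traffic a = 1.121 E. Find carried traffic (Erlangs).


B(5,1.121) = 0.004814 (Erlang-B)
Carried load = a(1 − B) = 1.121·(1 − 0.004814) = 1.121·0.995186 = 1.1156 E

Final: 1.1156 Erlangs


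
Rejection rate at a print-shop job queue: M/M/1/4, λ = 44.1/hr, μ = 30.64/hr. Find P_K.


ρ = λ/μ = 44.1/30.64 = 1.4393
P_K = (1−ρ)ρ^K/(1−ρ^(K+1)) = (-0.4393·4.291403)/(1 − 6.176595)
= -1.885192/-5.176595 = 0.364176

Final: 0.364176


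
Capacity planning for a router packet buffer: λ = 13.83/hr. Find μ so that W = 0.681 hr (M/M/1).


W = 1/(μ−λ) ⇒ μ − λ = 1/W = 1/0.681 = 1.4684
μ = λ + 1/W = 13.83 + 1.4684 = 15.2984 per hr

Final: 15.2984 /hr


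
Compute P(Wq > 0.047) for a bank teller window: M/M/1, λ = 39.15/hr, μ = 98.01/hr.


ρ = 39.15/98.01 = 0.3994
P(Wq > t) = ρ·e^{−(μ−λ)t} = 0.3994·e^{−2.7664}
= 0.3994·0.062887 = 0.025120

Final: 0.025120


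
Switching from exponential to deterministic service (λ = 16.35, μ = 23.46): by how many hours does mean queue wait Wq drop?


ρ = 16.35/23.46 = 0.6969
Wq(M/M/1) = ρ/(μ−λ) = 0.6969/7.11 = 0.09802 hr
Wq(M/D/1) = ρ/(2(μ−λ)) = 0.04901 hr
Savings = 0.09802 − 0.04901 = 0.04901 hr

Final: 0.04901 hr


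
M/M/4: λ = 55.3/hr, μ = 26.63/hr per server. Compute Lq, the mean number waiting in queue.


a = λ/μ = 2.0766; ρ = a/4 = 0.5192
P₀ = 0.119953
Lq = P₀·a^c·ρ / (c!·(1−ρ)²) = 0.119953·18.59584·0.5192/(24·0.23122)
= 0.20869

Final: 0.20869


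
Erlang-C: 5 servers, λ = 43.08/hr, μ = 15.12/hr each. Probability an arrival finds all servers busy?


a = λ/μ = 2.8492; ρ = a/5 = 0.5698
P₀ = 0.055107 (from M/M/c formula)
C(c,a) = [a^c/(c!(1−ρ))]·P₀ = [187.76711/(120·0.4302)]·0.055107
= 3.63755·0.055107 = 0.200454

Final: 0.200454


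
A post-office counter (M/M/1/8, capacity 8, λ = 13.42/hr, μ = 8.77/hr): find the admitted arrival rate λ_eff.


ρ = 1.5302; P_K = (1−ρ)ρ^8/(1−ρ^9) = 0.354197
λ_eff = λ(1 − P_K) = 13.42·(1 − 0.354197) = 13.42·0.645803 = 8.6667 /hr

Final: 8.6667 /hr


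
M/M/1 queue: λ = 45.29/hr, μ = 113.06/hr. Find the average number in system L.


ρ = λ/μ = 45.29/113.06 = 0.4006
L = ρ/(1−ρ) = 0.4006/(1 − 0.4006) = 0.4006/0.5994 = 0.6683

Final: 0.6683


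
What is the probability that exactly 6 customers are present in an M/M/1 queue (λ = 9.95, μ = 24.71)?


ρ = 9.95/24.71 = 0.4027
P_n = (1−ρ)·ρ^n = (1 − 0.4027)·0.4027^6 = 0.5973·0.004263 = 0.002546

Final: 0.002546


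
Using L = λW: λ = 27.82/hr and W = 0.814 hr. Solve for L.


L = λW = 27.82·0.814 = 22.6455

Final: 22.6455


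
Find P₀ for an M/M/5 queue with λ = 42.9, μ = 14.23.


a = λ/μ = 42.9/14.23 = 3.0148; ρ = a/c = 0.6030
Σ_{k=0}^{4} a^k/k! (terms k=0..4) = 1.00000 + 3.01476 + 4.54438 + 4.56674 + 3.44190 = 16.56778
Tail: a^5/(5!(1−ρ)) = 249.03590/(120·0.3970) = 5.22682
P₀ = 1/(16.56778 + 5.22682) = 1/21.79459 = 0.045883

Final: 0.045883


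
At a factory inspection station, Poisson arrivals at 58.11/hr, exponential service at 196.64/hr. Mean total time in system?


W = 1/(μ−λ) = 1/(196.64 − 58.11) = 1/138.53 = 0.007219 hr

Final: 0.007219 hr


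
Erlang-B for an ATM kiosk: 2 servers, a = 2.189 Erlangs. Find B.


B(c,a) = (a^c/c!) / Σ_{k=0}^{c} a^k/k!
a^2/2! = 2.395860
Σ terms (k=0..2): 1.00000 + 2.18900 + 2.39586 = 5.584860
B = 2.395860/5.584860 = 0.428992

Final: 0.428992


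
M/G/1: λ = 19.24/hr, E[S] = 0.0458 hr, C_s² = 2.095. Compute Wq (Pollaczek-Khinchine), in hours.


ρ = λ·E[S] = 19.24·0.0458 = 0.8812
E[S²] = E[S]²(1+C_s²) = 0.0458²·(1+2.095) = 0.006492
Wq = λ·E[S²]/(2(1−ρ)) = 19.24·0.006492/(2·0.1188) = 0.52568 hr

Final: 0.52568 hr


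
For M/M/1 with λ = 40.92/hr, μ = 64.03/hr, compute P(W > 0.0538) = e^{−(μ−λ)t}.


W ~ Exponential(μ−λ) for M/M/1.
μ − λ = 64.03 − 40.92 = 23.1100
P(W > t) = e^{−(μ−λ)t} = e^{−1.2433} = 0.288426

Final: 0.288426


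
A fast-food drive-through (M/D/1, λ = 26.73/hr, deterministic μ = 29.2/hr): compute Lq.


ρ = 26.73/29.2 = 0.9154
M/D/1: Lq = ρ²/(2(1−ρ)) = 0.8380/(2·0.08459) = 4.95323

Final: 4.95323


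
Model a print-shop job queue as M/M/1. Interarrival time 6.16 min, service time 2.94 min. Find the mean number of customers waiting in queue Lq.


λ = 60/6.16 = 9.7403 /hr
μ = 60/2.94 = 20.4082 /hr
ρ = λ/μ = 9.7403/20.4082 = 0.4773
Lq = ρ²/(1−ρ) = 0.2278/0.5227 = 0.4358

Final: 0.4358


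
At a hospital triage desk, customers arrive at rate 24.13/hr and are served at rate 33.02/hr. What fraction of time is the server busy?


ρ = λ/μ = 24.13/33.02 = 0.7308

Final: 0.7308


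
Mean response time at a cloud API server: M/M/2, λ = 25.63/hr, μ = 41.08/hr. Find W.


a = 0.6239; ρ = 0.3120; P₀ = 0.524446
Lq = P₀·a^c·ρ/(c!(1−ρ)²) = 0.06726
Wq = Lq/λ = 0.06726/25.63 = 0.002624 hr
W = Wq + 1/μ = 0.002624 + 0.02434 = 0.02697 hr

Final: 0.02697 hr


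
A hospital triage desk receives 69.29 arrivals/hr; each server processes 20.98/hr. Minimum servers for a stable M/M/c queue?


Stability requires cμ > λ ⇔ c > λ/μ.
λ/μ = 69.29/20.98 = 3.3027
Minimum integer c = ⌊3.3027⌋ + 1 = 4
Check: 4·20.98 = 83.92 > 69.29, while 3·20.98 = 62.94 ≤ 69.29

Final: 4 servers


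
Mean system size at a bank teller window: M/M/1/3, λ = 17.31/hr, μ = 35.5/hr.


ρ = 17.31/35.5 = 0.4876
L = ρ[1 − (K+1)ρ^K + Kρ^(K+1)] / [(1−ρ)(1−ρ^(K+1))]
Numerator: 0.4876·(1 − 4·0.115933 + 3·0.056529) = 0.344180
Denominator: (0.5124)·(0.943471) = 0.483429
L = 0.344180/0.483429 = 0.7120

Final: 0.7120


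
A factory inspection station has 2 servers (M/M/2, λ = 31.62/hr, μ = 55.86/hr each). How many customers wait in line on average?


a = λ/μ = 0.5661; ρ = a/2 = 0.2830
P₀ = 0.558811
Lq = P₀·a^c·ρ / (c!·(1−ρ)²) = 0.558811·0.32042·0.2830/(2·0.51405)
= 0.04929

Final: 0.04929


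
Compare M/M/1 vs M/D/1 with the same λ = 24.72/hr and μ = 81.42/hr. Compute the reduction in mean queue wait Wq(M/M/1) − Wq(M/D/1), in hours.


ρ = 24.72/81.42 = 0.3036
Wq(M/M/1) = ρ/(μ−λ) = 0.3036/56.70 = 0.005355 hr
Wq(M/D/1) = ρ/(2(μ−λ)) = 0.002677 hr
Savings = 0.005355 − 0.002677 = 0.002677 hr

Final: 0.002677 hr


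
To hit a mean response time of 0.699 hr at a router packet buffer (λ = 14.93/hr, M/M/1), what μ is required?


W = 1/(μ−λ) ⇒ μ − λ = 1/W = 1/0.699 = 1.4306
μ = λ + 1/W = 14.93 + 1.4306 = 16.3606 per hr

Final: 16.3606 /hr


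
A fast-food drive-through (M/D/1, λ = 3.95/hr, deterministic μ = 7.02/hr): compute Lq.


ρ = 3.95/7.02 = 0.5627
M/D/1: Lq = ρ²/(2(1−ρ)) = 0.3166/(2·0.4373) = 0.36198

Final: 0.36198


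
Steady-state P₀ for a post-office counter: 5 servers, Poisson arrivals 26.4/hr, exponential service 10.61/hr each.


a = λ/μ = 26.4/10.61 = 2.4882; ρ = a/c = 0.4976
Σ_{k=0}^{4} a^k/k! (terms k=0..4) = 1.00000 + 2.48822 + 3.09562 + 2.56752 + 1.59714 = 10.74850
Tail: a^5/(5!(1−ρ)) = 95.37679/(120·0.5024) = 1.58216
P₀ = 1/(10.74850 + 1.58216) = 1/12.33065 = 0.081099

Final: 0.081099


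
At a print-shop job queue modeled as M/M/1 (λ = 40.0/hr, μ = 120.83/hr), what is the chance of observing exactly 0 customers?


ρ = 40.0/120.83 = 0.3310
P_n = (1−ρ)·ρ^n = (1 − 0.3310)·0.3310^0 = 0.6690·1.000000 = 0.668956

Final: 0.668956


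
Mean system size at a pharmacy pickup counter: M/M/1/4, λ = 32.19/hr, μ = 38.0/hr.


ρ = 32.19/38.0 = 0.8471
L = ρ[1 − (K+1)ρ^K + Kρ^(K+1)] / [(1−ρ)(1−ρ^(K+1))]
Numerator: 0.8471·(1 − 5·0.514932 + 4·0.436201) = 0.144133
Denominator: (0.1529)·(0.563799) = 0.086202
L = 0.144133/0.086202 = 1.6720

Final: 1.6720


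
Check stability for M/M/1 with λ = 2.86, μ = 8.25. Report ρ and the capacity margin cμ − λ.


Total capacity cμ = 1·8.25 = 8.25/hr
ρ = λ/(cμ) = 2.86/8.25 = 0.3467
Stable ⇔ ρ < 1: YES
Spare capacity = cμ − λ = 8.25 − 2.86 = 5.39/hr

Final: ρ = 0.3467; stable; margin = 5.39/hr


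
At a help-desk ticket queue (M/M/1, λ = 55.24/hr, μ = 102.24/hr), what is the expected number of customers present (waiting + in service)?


ρ = λ/μ = 55.24/102.24 = 0.5403
L = ρ/(1−ρ) = 0.5403/(1 − 0.5403) = 0.5403/0.4597 = 1.1753

Final: 1.1753


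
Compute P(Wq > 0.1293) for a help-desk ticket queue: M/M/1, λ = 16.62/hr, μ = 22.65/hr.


ρ = 16.62/22.65 = 0.7338
P(Wq > t) = ρ·e^{−(μ−λ)t} = 0.7338·e^{−0.7797}
= 0.7338·0.458553 = 0.336475

Final: 0.336475


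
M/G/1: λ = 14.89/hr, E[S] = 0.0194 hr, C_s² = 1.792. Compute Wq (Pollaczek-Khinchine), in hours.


ρ = λ·E[S] = 14.89·0.0194 = 0.2889
E[S²] = E[S]²(1+C_s²) = 0.0194²·(1+1.792) = 0.001051
Wq = λ·E[S²]/(2(1−ρ)) = 14.89·0.001051/(2·0.7111) = 0.01100 hr

Final: 0.01100 hr


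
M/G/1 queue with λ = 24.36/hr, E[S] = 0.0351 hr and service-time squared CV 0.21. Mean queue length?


ρ = λ·E[S] = 24.36·0.0351 = 0.8550
Lq = ρ²(1+C_s²)/(2(1−ρ)) = 0.7311·(1+0.21)/(2·0.1450)
= 0.7311·1.2100/0.2899 = 3.05115

Final: 3.05115


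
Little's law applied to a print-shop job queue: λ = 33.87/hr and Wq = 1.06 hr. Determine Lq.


Lq = λWq = 33.87·1.06 = 35.9022

Final: 35.9022


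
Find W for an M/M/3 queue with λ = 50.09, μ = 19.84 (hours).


a = 2.5247; ρ = 0.8416; P₀ = 0.042300
Lq = P₀·a^c·ρ/(c!(1−ρ)²) = 3.80372
Wq = Lq/λ = 3.80372/50.09 = 0.07594 hr
W = Wq + 1/μ = 0.07594 + 0.05040 = 0.12634 hr

Final: 0.12634 hr


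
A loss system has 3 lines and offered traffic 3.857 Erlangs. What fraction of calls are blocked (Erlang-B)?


B(c,a) = (a^c/c!) / Σ_{k=0}^{c} a^k/k!
a^3/3! = 9.563077
Σ terms (k=0..3): 1.00000 + 3.85700 + 7.43822 + 9.56308 = 21.858302
B = 9.563077/21.858302 = 0.437503

Final: 0.437503


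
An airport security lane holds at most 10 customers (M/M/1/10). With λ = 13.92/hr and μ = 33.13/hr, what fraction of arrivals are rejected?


ρ = λ/μ = 13.92/33.13 = 0.4202
P_K = (1−ρ)ρ^K/(1−ρ^(K+1)) = (0.5798·0.0001715)/(1 − 0.00007204)
= 0.00009942/0.999928 = 0.00009943

Final: 0.00009943


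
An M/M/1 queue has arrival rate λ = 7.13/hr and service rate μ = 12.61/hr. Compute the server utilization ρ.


ρ = λ/μ = 7.13/12.61 = 0.5654

Final: 0.5654


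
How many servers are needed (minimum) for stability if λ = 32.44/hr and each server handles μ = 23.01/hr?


Stability requires cμ > λ ⇔ c > λ/μ.
λ/μ = 32.44/23.01 = 1.4098
Minimum integer c = ⌊1.4098⌋ + 1 = 2
Check: 2·23.01 = 46.02 > 32.44, while 1·23.01 = 23.01 ≤ 32.44

Final: 2 servers


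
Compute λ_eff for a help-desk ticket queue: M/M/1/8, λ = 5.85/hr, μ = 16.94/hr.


ρ = 0.3453; P_K = (1−ρ)ρ^8/(1−ρ^9) = 0.0001324
λ_eff = λ(1 − P_K) = 5.85·(1 − 0.0001324) = 5.85·0.999868 = 5.8492 /hr

Final: 5.8492 /hr


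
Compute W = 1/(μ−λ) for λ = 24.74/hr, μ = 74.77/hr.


W = 1/(μ−λ) = 1/(74.77 − 24.74) = 1/50.03 = 0.01999 hr

Final: 0.01999 hr


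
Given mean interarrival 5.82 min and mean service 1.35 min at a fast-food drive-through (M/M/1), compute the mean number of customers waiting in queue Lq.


λ = 60/5.82 = 10.3093 /hr
μ = 60/1.35 = 44.4444 /hr
ρ = λ/μ = 10.3093/44.4444 = 0.2320
Lq = ρ²/(1−ρ) = 0.05380/0.7680 = 0.07005

Final: 0.07005


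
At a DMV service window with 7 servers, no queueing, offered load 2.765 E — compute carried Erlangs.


B(7,2.765) = 0.015557 (Erlang-B)
Carried load = a(1 − B) = 2.765·(1 − 0.015557) = 2.765·0.984443 = 2.7220 E

Final: 2.7220 Erlangs


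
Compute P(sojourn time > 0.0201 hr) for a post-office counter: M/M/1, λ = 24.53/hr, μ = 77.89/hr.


W ~ Exponential(μ−λ) for M/M/1.
μ − λ = 77.89 − 24.53 = 53.3600
P(W > t) = e^{−(μ−λ)t} = e^{−1.0725} = 0.342140

Final: 0.342140


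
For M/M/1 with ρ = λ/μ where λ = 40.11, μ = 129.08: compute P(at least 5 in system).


ρ = 40.11/129.08 = 0.3107
P(N ≥ n) = ρ^n = 0.3107^5 = 0.002897

Final: 0.002897


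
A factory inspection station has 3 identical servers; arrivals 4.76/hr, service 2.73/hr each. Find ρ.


ρ = λ/(cμ) = 4.76/(3·2.73) = 4.76/8.19 = 0.5812

Final: 0.5812


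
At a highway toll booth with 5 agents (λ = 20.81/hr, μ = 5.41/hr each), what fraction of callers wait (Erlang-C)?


a = λ/μ = 3.8466; ρ = a/5 = 0.7693
P₀ = 0.016320 (from M/M/c formula)
C(c,a) = [a^c/(c!(1−ρ))]·P₀ = [842.12018/(120·0.2307)]·0.016320
= 30.42114·0.016320 = 0.496481

Final: 0.496481


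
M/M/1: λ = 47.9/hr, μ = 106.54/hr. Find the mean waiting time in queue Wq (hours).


ρ = 47.9/106.54 = 0.4496
Wq = ρ/(μ−λ) = 0.4496/(106.54 − 47.9) = 0.4496/58.64 = 0.007667 hr

Final: 0.007667 hr


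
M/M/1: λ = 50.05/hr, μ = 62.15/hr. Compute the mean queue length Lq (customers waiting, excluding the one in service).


ρ = 50.05/62.15 = 0.8053
Lq = ρ²/(1−ρ) = 0.6485/0.1947 = 3.3311

Final: 3.3311


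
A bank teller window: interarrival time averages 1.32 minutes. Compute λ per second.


λ = 1/(interarrival time) in consistent units.
1 second = 0.0166667 min, so λ = 0.0166667/1.32 = 0.01263 per second

Final: 0.01263 /sec


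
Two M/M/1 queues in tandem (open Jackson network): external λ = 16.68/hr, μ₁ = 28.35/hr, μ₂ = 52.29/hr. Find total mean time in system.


Each node sees arrival rate λ = 16.68/hr (tandem ⇒ throughput preserved).
W₁ = 1/(μ₁−λ) = 1/(28.35−16.68) = 0.08569 hr
W₂ = 1/(μ₂−λ) = 1/(52.29−16.68) = 0.02808 hr
W_total = W₁ + W₂ = 0.08569 + 0.02808 = 0.11377 hr

Final: 0.11377 hr


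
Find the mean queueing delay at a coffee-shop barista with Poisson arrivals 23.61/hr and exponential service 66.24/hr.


ρ = 23.61/66.24 = 0.3564
Wq = ρ/(μ−λ) = 0.3564/(66.24 − 23.61) = 0.3564/42.63 = 0.008361 hr

Final: 0.008361 hr


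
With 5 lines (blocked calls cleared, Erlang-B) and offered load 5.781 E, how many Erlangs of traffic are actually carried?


B(5,5.781) = 0.344836 (Erlang-B)
Carried load = a(1 − B) = 5.781·(1 − 0.344836) = 5.781·0.655164 = 3.7875 E

Final: 3.7875 Erlangs


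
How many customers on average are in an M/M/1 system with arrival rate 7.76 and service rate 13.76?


ρ = λ/μ = 7.76/13.76 = 0.5640
L = ρ/(1−ρ) = 0.5640/(1 − 0.5640) = 0.5640/0.4360 = 1.2933

Final: 1.2933


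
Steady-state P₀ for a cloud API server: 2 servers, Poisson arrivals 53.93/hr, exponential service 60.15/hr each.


a = λ/μ = 53.93/60.15 = 0.8966; ρ = a/c = 0.4483
Σ_{k=0}^{1} a^k/k! (terms k=0..1) = 1.00000 + 0.89659 = 1.89659
Tail: a^2/(2!(1−ρ)) = 0.80388/(2·0.5517) = 0.72854
P₀ = 1/(1.89659 + 0.72854) = 1/2.62513 = 0.380933

Final: 0.380933


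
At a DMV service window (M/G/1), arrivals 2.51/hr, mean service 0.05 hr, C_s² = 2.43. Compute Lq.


ρ = λ·E[S] = 2.51·0.05 = 0.1255
Lq = ρ²(1+C_s²)/(2(1−ρ)) = 0.01575·(1+2.43)/(2·0.8745)
= 0.01575·3.4300/1.7490 = 0.03089

Final: 0.03089


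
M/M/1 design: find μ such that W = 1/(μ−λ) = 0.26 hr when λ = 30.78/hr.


W = 1/(μ−λ) ⇒ μ − λ = 1/W = 1/0.26 = 3.8462
μ = λ + 1/W = 30.78 + 3.8462 = 34.6262 per hr

Final: 34.6262 /hr


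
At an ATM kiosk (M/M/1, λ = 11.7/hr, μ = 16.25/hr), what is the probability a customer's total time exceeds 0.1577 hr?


W ~ Exponential(μ−λ) for M/M/1.
μ − λ = 16.25 − 11.7 = 4.5500
P(W > t) = e^{−(μ−λ)t} = e^{−0.7175} = 0.487954

Final: 0.487954


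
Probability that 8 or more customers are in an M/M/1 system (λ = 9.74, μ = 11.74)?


ρ = 9.74/11.74 = 0.8296
P(N ≥ n) = ρ^n = 0.8296^8 = 0.224454

Final: 0.224454


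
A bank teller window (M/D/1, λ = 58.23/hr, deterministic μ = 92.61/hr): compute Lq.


ρ = 58.23/92.61 = 0.6288
M/D/1: Lq = ρ²/(2(1−ρ)) = 0.3953/(2·0.3712) = 0.53248

Final: 0.53248


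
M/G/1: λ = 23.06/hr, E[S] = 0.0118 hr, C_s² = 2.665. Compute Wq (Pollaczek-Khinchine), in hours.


ρ = λ·E[S] = 23.06·0.0118 = 0.2721
E[S²] = E[S]²(1+C_s²) = 0.0118²·(1+2.665) = 0.0005103
Wq = λ·E[S²]/(2(1−ρ)) = 23.06·0.0005103/(2·0.7279) = 0.008084 hr

Final: 0.008084 hr


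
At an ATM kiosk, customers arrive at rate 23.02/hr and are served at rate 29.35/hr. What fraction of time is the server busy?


ρ = λ/μ = 23.02/29.35 = 0.7843

Final: 0.7843


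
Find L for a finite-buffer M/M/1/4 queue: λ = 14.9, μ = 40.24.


ρ = 14.9/40.24 = 0.3703
L = ρ[1 − (K+1)ρ^K + Kρ^(K+1)] / [(1−ρ)(1−ρ^(K+1))]
Numerator: 0.3703·(1 − 5·0.018798 + 4·0.006961) = 0.345785
Denominator: (0.6297)·(0.993039) = 0.625338
L = 0.345785/0.625338 = 0.5530

Final: 0.5530


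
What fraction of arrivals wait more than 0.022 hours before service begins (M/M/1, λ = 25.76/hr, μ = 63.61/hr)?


ρ = 25.76/63.61 = 0.4050
P(Wq > t) = ρ·e^{−(μ−λ)t} = 0.4050·e^{−0.8327}
= 0.4050·0.434874 = 0.176110

Final: 0.176110


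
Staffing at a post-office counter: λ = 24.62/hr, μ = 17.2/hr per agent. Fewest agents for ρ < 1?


Stability requires cμ > λ ⇔ c > λ/μ.
λ/μ = 24.62/17.2 = 1.4314
Minimum integer c = ⌊1.4314⌋ + 1 = 2
Check: 2·17.2 = 34.40 > 24.62, while 1·17.2 = 17.20 ≤ 24.62

Final: 2 servers


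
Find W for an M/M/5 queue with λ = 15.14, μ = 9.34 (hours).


a = 1.6210; ρ = 0.3242; P₀ = 0.197225
Lq = P₀·a^c·ρ/(c!(1−ρ)²) = 0.01306
Wq = Lq/λ = 0.01306/15.14 = 0.0008624 hr
W = Wq + 1/μ = 0.0008624 + 0.10707 = 0.10793 hr

Final: 0.10793 hr


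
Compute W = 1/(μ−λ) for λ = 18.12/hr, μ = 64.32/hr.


W = 1/(μ−λ) = 1/(64.32 − 18.12) = 1/46.20 = 0.02165 hr

Final: 0.02165 hr


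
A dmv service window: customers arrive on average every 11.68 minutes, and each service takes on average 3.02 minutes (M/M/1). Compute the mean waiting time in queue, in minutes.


λ = 60/11.68 = 5.1370 /hr
μ = 60/3.02 = 19.8675 /hr
ρ = λ/μ = 5.1370/19.8675 = 0.2586
Wq = ρ/(μ−λ) = 0.2586/(19.8675−5.1370) = 0.01755 hr
In minutes: 0.01755·60 = 1.053 min

Final: 1.053 min


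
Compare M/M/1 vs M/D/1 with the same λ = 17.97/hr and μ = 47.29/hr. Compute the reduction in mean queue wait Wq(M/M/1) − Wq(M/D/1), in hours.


ρ = 17.97/47.29 = 0.3800
Wq(M/M/1) = ρ/(μ−λ) = 0.3800/29.32 = 0.01296 hr
Wq(M/D/1) = ρ/(2(μ−λ)) = 0.006480 hr
Savings = 0.01296 − 0.006480 = 0.006480 hr

Final: 0.006480 hr


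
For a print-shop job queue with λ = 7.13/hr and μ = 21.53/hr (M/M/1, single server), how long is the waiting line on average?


ρ = 7.13/21.53 = 0.3312
Lq = ρ²/(1−ρ) = 0.1097/0.6688 = 0.1640

Final: 0.1640


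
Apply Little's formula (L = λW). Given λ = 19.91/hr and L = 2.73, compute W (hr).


W = L/λ = 2.73/19.91 = 0.1371 hr

Final: 0.1371 hr


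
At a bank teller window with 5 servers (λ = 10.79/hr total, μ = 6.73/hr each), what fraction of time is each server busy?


ρ = λ/(cμ) = 10.79/(5·6.73) = 10.79/33.65 = 0.3207

Final: 0.3207


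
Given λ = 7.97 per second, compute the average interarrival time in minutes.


Mean interarrival time = 1/λ = 1/7.97 second = 0.12547 second
In minutes: 0.12547 × 0.0166667 = 0.002091 min

Final: 0.002091 min


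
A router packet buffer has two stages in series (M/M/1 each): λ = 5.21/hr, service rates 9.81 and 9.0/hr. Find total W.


Each node sees arrival rate λ = 5.21/hr (tandem ⇒ throughput preserved).
W₁ = 1/(μ₁−λ) = 1/(9.81−5.21) = 0.21739 hr
W₂ = 1/(μ₂−λ) = 1/(9.0−5.21) = 0.26385 hr
W_total = W₁ + W₂ = 0.21739 + 0.26385 = 0.48124 hr

Final: 0.48124 hr


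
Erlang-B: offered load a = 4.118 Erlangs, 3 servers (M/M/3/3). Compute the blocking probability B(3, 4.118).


B(c,a) = (a^c/c!) / Σ_{k=0}^{c} a^k/k!
a^3/3! = 11.638789
Σ terms (k=0..3): 1.00000 + 4.11800 + 8.47896 + 11.63879 = 25.235751
B = 11.638789/25.235751 = 0.461202

Final: 0.461202


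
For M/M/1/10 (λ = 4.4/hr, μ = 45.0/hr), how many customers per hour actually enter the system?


ρ = 0.09778; P_K = (1−ρ)ρ^10/(1−ρ^11) = 7.206e-11
λ_eff = λ(1 − P_K) = 4.4·(1 − 7.206e-11) = 4.4·1.000000 = 4.4000 /hr

Final: 4.4000 /hr


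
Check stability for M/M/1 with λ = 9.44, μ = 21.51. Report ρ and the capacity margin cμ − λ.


Total capacity cμ = 1·21.51 = 21.51/hr
ρ = λ/(cμ) = 9.44/21.51 = 0.4389
Stable ⇔ ρ < 1: YES
Spare capacity = cμ − λ = 21.51 − 9.44 = 12.07/hr

Final: ρ = 0.4389; stable; margin = 12.07/hr


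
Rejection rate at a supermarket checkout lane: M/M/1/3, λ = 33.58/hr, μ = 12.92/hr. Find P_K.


ρ = λ/μ = 33.58/12.92 = 2.5991
P_K = (1−ρ)ρ^K/(1−ρ^(K+1)) = (-1.5991·17.557171)/(1 − 45.632337)
= -28.075166/-44.632337 = 0.629032

Final: 0.629032


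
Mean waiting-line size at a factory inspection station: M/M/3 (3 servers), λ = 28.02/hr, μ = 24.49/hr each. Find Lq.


a = λ/μ = 1.1441; ρ = a/3 = 0.3814
P₀ = 0.312287
Lq = P₀·a^c·ρ / (c!·(1−ρ)²) = 0.312287·1.49775·0.3814/(6·0.38269)
= 0.07769

Final: 0.07769


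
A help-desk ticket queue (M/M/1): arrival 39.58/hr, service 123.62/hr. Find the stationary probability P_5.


ρ = 39.58/123.62 = 0.3202
P_n = (1−ρ)·ρ^n = (1 − 0.3202)·0.3202^5 = 0.6798·0.003365 = 0.002287

Final: 0.002287


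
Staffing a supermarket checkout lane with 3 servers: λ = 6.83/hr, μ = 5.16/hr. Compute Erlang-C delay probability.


a = λ/μ = 1.3236; ρ = a/3 = 0.4412
P₀ = 0.256980 (from M/M/c formula)
C(c,a) = [a^c/(c!(1−ρ))]·P₀ = [2.31907/(6·0.5588)]·0.256980
= 0.69170·0.256980 = 0.177752

Final: 0.177752


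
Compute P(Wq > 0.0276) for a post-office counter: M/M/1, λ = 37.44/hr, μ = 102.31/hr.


ρ = 37.44/102.31 = 0.3659
P(Wq > t) = ρ·e^{−(μ−λ)t} = 0.3659·e^{−1.7904}
= 0.3659·0.166891 = 0.061073

Final: 0.061073


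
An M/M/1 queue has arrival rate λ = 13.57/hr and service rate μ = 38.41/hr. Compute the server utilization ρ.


ρ = λ/μ = 13.57/38.41 = 0.3533

Final: 0.3533


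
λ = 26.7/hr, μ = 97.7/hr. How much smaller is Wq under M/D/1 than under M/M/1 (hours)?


ρ = 26.7/97.7 = 0.2733
Wq(M/M/1) = ρ/(μ−λ) = 0.2733/71.00 = 0.003849 hr
Wq(M/D/1) = ρ/(2(μ−λ)) = 0.001925 hr
Savings = 0.003849 − 0.001925 = 0.001925 hr

Final: 0.001925 hr


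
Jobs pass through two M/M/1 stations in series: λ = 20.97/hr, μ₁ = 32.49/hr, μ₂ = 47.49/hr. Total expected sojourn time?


Each node sees arrival rate λ = 20.97/hr (tandem ⇒ throughput preserved).
W₁ = 1/(μ₁−λ) = 1/(32.49−20.97) = 0.08681 hr
W₂ = 1/(μ₂−λ) = 1/(47.49−20.97) = 0.03771 hr
W_total = W₁ + W₂ = 0.08681 + 0.03771 = 0.12451 hr

Final: 0.12451 hr


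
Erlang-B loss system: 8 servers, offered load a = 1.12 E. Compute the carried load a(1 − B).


B(8,1.12) = 0.00002004 (Erlang-B)
Carried load = a(1 − B) = 1.12·(1 − 0.00002004) = 1.12·0.999980 = 1.1200 E

Final: 1.1200 Erlangs


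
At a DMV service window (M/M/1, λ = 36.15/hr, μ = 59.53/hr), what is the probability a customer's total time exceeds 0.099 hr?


W ~ Exponential(μ−λ) for M/M/1.
μ − λ = 59.53 − 36.15 = 23.3800
P(W > t) = e^{−(μ−λ)t} = e^{−2.3146} = 0.098804

Final: 0.098804


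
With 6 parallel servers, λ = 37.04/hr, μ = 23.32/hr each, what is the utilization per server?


ρ = λ/(cμ) = 37.04/(6·23.32) = 37.04/139.92 = 0.2647

Final: 0.2647


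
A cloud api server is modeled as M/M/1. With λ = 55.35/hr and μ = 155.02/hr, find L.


ρ = λ/μ = 55.35/155.02 = 0.3571
L = ρ/(1−ρ) = 0.3571/(1 − 0.3571) = 0.3571/0.6429 = 0.5553

Final: 0.5553


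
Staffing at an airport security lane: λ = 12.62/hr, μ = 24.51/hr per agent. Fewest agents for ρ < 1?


Stability requires cμ > λ ⇔ c > λ/μ.
λ/μ = 12.62/24.51 = 0.5149
Minimum integer c = ⌊0.5149⌋ + 1 = 1
Check: 1·24.51 = 24.51 > 12.62, while 0·24.51 = 0.00 ≤ 12.62

Final: 1 servers


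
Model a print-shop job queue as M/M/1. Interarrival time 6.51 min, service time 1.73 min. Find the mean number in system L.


λ = 60/6.51 = 9.2166 /hr
μ = 60/1.73 = 34.6821 /hr
ρ = λ/μ = 9.2166/34.6821 = 0.2657
L = ρ/(1−ρ) = 0.2657/0.7343 = 0.3619

Final: 0.3619


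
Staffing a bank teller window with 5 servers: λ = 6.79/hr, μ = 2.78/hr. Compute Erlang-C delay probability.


a = λ/μ = 2.4424; ρ = a/5 = 0.4885
P₀ = 0.085088 (from M/M/c formula)
C(c,a) = [a^c/(c!(1−ρ))]·P₀ = [86.92104/(120·0.5115)]·0.085088
= 1.41608·0.085088 = 0.120492

Final: 0.120492


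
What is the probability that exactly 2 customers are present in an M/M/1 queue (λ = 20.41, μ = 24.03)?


ρ = 20.41/24.03 = 0.8494
P_n = (1−ρ)·ρ^n = (1 − 0.8494)·0.8494^2 = 0.1506·0.721404 = 0.108676

Final: 0.108676


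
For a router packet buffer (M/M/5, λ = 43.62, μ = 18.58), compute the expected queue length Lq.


a = λ/μ = 2.3477; ρ = a/5 = 0.4695
P₀ = 0.093930
Lq = P₀·a^c·ρ / (c!·(1−ρ)²) = 0.093930·71.31810·0.4695/(120·0.28139)
= 0.09315

Final: 0.09315


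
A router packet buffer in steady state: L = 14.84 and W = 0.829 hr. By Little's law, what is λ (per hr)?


λ = L/W = 14.84/0.829 = 17.9011 /hr

Final: 17.9011 /hr


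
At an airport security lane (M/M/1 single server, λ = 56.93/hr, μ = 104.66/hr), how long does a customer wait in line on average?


ρ = 56.93/104.66 = 0.5440
Wq = ρ/(μ−λ) = 0.5440/(104.66 − 56.93) = 0.5440/47.73 = 0.01140 hr

Final: 0.01140 hr


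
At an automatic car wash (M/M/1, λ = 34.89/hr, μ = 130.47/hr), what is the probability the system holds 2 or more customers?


ρ = 34.89/130.47 = 0.2674
P(N ≥ n) = ρ^n = 0.2674^2 = 0.071512

Final: 0.071512


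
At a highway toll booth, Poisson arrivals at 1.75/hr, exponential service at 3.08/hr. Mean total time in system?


W = 1/(μ−λ) = 1/(3.08 − 1.75) = 1/1.33 = 0.7519 hr

Final: 0.7519 hr


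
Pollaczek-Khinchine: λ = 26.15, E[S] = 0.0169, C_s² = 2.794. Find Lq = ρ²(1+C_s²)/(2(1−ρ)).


ρ = λ·E[S] = 26.15·0.0169 = 0.4419
Lq = ρ²(1+C_s²)/(2(1−ρ)) = 0.1953·(1+2.794)/(2·0.5581)
= 0.1953·3.7940/1.1161 = 0.66389

Final: 0.66389


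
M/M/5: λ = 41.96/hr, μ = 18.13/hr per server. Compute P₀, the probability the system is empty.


a = λ/μ = 41.96/18.13 = 2.3144; ρ = a/c = 0.4629
Σ_{k=0}^{4} a^k/k! (terms k=0..4) = 1.00000 + 2.31440 + 2.67821 + 2.06615 + 1.19547 = 9.25423
Tail: a^5/(5!(1−ρ)) = 66.40310/(120·0.5371) = 1.03023
P₀ = 1/(9.25423 + 1.03023) = 1/10.28446 = 0.097234

Final: 0.097234


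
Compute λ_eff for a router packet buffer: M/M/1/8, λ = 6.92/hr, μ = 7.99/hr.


ρ = 0.8661; P_K = (1−ρ)ρ^8/(1−ρ^9) = 0.058409
λ_eff = λ(1 − P_K) = 6.92·(1 − 0.058409) = 6.92·0.941591 = 6.5158 /hr

Final: 6.5158 /hr


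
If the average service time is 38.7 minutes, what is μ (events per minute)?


μ = 1/(service time) in consistent units.
1 minute = 1 min, so μ = 1/38.7 = 0.02584 per minute

Final: 0.02584 /min


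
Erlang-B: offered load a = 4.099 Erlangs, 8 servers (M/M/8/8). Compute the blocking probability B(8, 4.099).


B(c,a) = (a^c/c!) / Σ_{k=0}^{c} a^k/k!
a^8/8! = 1.976527
Σ terms (k=0..8): 1.00000 + 4.09900 + 8.40090 + 11.47843 + 11.76252 + 9.64292 + 6.58772 + 3.85758 + 1.97653 = 58.805593
B = 1.976527/58.805593 = 0.033611

Final: 0.033611


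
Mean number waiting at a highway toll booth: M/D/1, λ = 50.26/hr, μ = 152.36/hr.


ρ = 50.26/152.36 = 0.3299
M/D/1: Lq = ρ²/(2(1−ρ)) = 0.1088/(2·0.6701) = 0.08119

Final: 0.08119


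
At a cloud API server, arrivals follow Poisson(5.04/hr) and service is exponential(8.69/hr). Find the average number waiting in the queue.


ρ = 5.04/8.69 = 0.5800
Lq = ρ²/(1−ρ) = 0.3364/0.4200 = 0.8008

Final: 0.8008


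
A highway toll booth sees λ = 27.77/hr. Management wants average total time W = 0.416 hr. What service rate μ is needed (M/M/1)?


W = 1/(μ−λ) ⇒ μ − λ = 1/W = 1/0.416 = 2.4038
μ = λ + 1/W = 27.77 + 2.4038 = 30.1738 per hr

Final: 30.1738 /hr


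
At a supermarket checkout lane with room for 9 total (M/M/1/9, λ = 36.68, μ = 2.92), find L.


ρ = 36.68/2.92 = 12.5616
L = ρ[1 − (K+1)ρ^K + Kρ^(K+1)] / [(1−ρ)(1−ρ^(K+1))]
Numerator: 12.5616·(1 − 10·7787862585.973241 + 9·97828356045.718658) = 10081681130587.101562
Denominator: (-11.5616)·(-97828356044.718658) = 1131056609612.911621
L = 10081681130587.101562/1131056609612.911621 = 8.9135

Final: 8.9135


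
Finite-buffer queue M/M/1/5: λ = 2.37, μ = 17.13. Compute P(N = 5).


ρ = λ/μ = 2.37/17.13 = 0.1384
P_K = (1−ρ)ρ^K/(1−ρ^(K+1)) = (0.8616·0.00005069)/(1 − 0.000007014)
= 0.00004368/0.999993 = 0.00004368

Final: 0.00004368


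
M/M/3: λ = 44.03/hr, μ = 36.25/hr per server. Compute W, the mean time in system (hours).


a = 1.2146; ρ = 0.4049; P₀ = 0.289510
Lq = P₀·a^c·ρ/(c!(1−ρ)²) = 0.09884
Wq = Lq/λ = 0.09884/44.03 = 0.002245 hr
W = Wq + 1/μ = 0.002245 + 0.02759 = 0.02983 hr

Final: 0.02983 hr


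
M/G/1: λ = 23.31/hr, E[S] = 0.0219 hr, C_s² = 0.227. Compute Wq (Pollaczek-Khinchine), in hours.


ρ = λ·E[S] = 23.31·0.0219 = 0.5105
E[S²] = E[S]²(1+C_s²) = 0.0219²·(1+0.227) = 0.0005885
Wq = λ·E[S²]/(2(1−ρ)) = 23.31·0.0005885/(2·0.4895) = 0.01401 hr

Final: 0.01401 hr


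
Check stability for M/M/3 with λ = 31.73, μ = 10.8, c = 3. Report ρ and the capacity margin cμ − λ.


Total capacity cμ = 3·10.8 = 32.40/hr
ρ = λ/(cμ) = 31.73/32.40 = 0.9793
Stable ⇔ ρ < 1: YES
Spare capacity = cμ − λ = 32.40 − 31.73 = 0.67/hr

Final: ρ = 0.9793; stable; margin = 0.67/hr


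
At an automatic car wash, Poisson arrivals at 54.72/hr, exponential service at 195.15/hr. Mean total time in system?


W = 1/(μ−λ) = 1/(195.15 − 54.72) = 1/140.43 = 0.007121 hr

Final: 0.007121 hr


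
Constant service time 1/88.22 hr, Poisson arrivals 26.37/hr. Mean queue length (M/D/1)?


ρ = 26.37/88.22 = 0.2989
M/D/1: Lq = ρ²/(2(1−ρ)) = 0.08935/(2·0.7011) = 0.06372

Final: 0.06372


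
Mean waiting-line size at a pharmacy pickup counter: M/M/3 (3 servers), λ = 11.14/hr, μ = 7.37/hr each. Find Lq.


a = λ/μ = 1.5115; ρ = a/3 = 0.5038
P₀ = 0.207729
Lq = P₀·a^c·ρ / (c!·(1−ρ)²) = 0.207729·3.45345·0.5038/(6·0.24617)
= 0.24471

Final: 0.24471


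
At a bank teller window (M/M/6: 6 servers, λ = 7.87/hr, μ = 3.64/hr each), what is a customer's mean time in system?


a = 2.1621; ρ = 0.3603; P₀ = 0.114812
Lq = P₀·a^c·ρ/(c!(1−ρ)²) = 0.01435
Wq = Lq/λ = 0.01435/7.87 = 0.001823 hr
W = Wq + 1/μ = 0.001823 + 0.27473 = 0.27655 hr

Final: 0.27655 hr


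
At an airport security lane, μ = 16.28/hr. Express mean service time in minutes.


Mean service time = 1/μ = 1/16.28 hour = 0.06143 hour
In minutes: 0.06143 × 60 = 3.6855 min

Final: 3.6855 min


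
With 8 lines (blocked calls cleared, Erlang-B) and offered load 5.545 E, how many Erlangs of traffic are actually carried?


B(8,5.545) = 0.097251 (Erlang-B)
Carried load = a(1 − B) = 5.545·(1 − 0.097251) = 5.545·0.902749 = 5.0057 E

Final: 5.0057 Erlangs


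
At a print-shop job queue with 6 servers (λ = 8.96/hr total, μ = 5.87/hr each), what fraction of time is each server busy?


ρ = λ/(cμ) = 8.96/(6·5.87) = 8.96/35.22 = 0.2544

Final: 0.2544


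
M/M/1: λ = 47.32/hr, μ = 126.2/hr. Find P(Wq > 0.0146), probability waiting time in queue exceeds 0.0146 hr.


ρ = 47.32/126.2 = 0.3750
P(Wq > t) = ρ·e^{−(μ−λ)t} = 0.3750·e^{−1.1516}
= 0.3750·0.316115 = 0.118531

Final: 0.118531


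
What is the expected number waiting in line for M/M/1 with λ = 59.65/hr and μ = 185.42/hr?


ρ = 59.65/185.42 = 0.3217
Lq = ρ²/(1−ρ) = 0.1035/0.6783 = 0.1526

Final: 0.1526


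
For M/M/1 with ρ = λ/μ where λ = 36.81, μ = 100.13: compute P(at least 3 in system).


ρ = 36.81/100.13 = 0.3676
P(N ≥ n) = ρ^n = 0.3676^3 = 0.049683

Final: 0.049683


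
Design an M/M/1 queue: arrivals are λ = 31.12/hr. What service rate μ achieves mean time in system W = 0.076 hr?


W = 1/(μ−λ) ⇒ μ − λ = 1/W = 1/0.076 = 13.1579
μ = λ + 1/W = 31.12 + 13.1579 = 44.2779 per hr

Final: 44.2779 /hr


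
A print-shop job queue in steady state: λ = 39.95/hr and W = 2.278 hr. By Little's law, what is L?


L = λW = 39.95·2.278 = 91.0061

Final: 91.0061


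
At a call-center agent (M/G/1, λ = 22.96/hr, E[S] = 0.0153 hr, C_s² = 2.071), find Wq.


ρ = λ·E[S] = 22.96·0.0153 = 0.3513
E[S²] = E[S]²(1+C_s²) = 0.0153²·(1+2.071) = 0.0007189
Wq = λ·E[S²]/(2(1−ρ)) = 22.96·0.0007189/(2·0.6487) = 0.01272 hr

Final: 0.01272 hr


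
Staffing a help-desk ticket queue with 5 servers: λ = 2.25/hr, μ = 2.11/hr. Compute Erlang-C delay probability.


a = λ/μ = 1.0664; ρ = a/5 = 0.2133
P₀ = 0.344178 (from M/M/c formula)
C(c,a) = [a^c/(c!(1−ρ))]·P₀ = [1.37880/(120·0.7867)]·0.344178
= 0.01460·0.344178 = 0.005027

Final: 0.005027


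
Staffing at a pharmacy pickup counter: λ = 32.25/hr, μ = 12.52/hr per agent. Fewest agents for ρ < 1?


Stability requires cμ > λ ⇔ c > λ/μ.
λ/μ = 32.25/12.52 = 2.5759
Minimum integer c = ⌊2.5759⌋ + 1 = 3
Check: 3·12.52 = 37.56 > 32.25, while 2·12.52 = 25.04 ≤ 32.25

Final: 3 servers


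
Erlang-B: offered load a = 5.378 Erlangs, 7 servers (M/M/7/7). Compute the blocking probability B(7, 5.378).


B(c,a) = (a^c/c!) / Σ_{k=0}^{c} a^k/k!
a^7/7! = 25.817551
Σ terms (k=0..7): 1.00000 + 5.37800 + 14.46144 + 25.92455 + 34.85555 + 37.49063 + 33.60410 + 25.81755 = 178.531821
B = 25.817551/178.531821 = 0.144610

Final: 0.144610


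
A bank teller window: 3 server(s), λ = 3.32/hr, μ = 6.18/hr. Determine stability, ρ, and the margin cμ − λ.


Total capacity cμ = 3·6.18 = 18.54/hr
ρ = λ/(cμ) = 3.32/18.54 = 0.1791
Stable ⇔ ρ < 1: YES
Spare capacity = cμ − λ = 18.54 − 3.32 = 15.22/hr

Final: ρ = 0.1791; stable; margin = 15.22/hr


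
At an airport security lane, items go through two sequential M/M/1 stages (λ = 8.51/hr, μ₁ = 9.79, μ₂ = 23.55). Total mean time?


Each node sees arrival rate λ = 8.51/hr (tandem ⇒ throughput preserved).
W₁ = 1/(μ₁−λ) = 1/(9.79−8.51) = 0.78125 hr
W₂ = 1/(μ₂−λ) = 1/(23.55−8.51) = 0.06649 hr
W_total = W₁ + W₂ = 0.78125 + 0.06649 = 0.84774 hr

Final: 0.84774 hr


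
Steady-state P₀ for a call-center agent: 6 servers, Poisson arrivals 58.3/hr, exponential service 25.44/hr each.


a = λ/μ = 58.3/25.44 = 2.2917; ρ = a/c = 0.3819
Σ_{k=0}^{5} a^k/k! (terms k=0..5) = 1.00000 + 2.29167 + 2.62587 + 2.00587 + 1.14920 + 0.52672 = 9.59932
Tail: a^6/(6!(1−ρ)) = 144.84673/(720·0.6181) = 0.32550
P₀ = 1/(9.59932 + 0.32550) = 1/9.92482 = 0.100758

Final: 0.100758


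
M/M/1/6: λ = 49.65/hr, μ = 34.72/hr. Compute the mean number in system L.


ρ = 49.65/34.72 = 1.4300
L = ρ[1 − (K+1)ρ^K + Kρ^(K+1)] / [(1−ρ)(1−ρ^(K+1))]
Numerator: 1.4300·(1 − 7·8.551400 + 6·12.228600) = 20.752045
Denominator: (-0.4300)·(-11.228600) = 4.828428
L = 20.752045/4.828428 = 4.2979

Final: 4.2979


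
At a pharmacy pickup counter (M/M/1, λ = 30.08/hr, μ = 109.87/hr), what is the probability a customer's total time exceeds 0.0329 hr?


W ~ Exponential(μ−λ) for M/M/1.
μ − λ = 109.87 − 30.08 = 79.7900
P(W > t) = e^{−(μ−λ)t} = e^{−2.6251} = 0.072433

Final: 0.072433


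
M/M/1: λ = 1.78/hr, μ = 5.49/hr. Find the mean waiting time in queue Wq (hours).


ρ = 1.78/5.49 = 0.3242
Wq = ρ/(μ−λ) = 0.3242/(5.49 − 1.78) = 0.3242/3.71 = 0.08739 hr

Final: 0.08739 hr


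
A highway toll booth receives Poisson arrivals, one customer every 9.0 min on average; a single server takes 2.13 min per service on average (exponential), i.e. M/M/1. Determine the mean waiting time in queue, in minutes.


λ = 60/9.0 = 6.6667 /hr
μ = 60/2.13 = 28.1690 /hr
ρ = λ/μ = 6.6667/28.1690 = 0.2367
Wq = ρ/(μ−λ) = 0.2367/(28.1690−6.6667) = 0.01101 hr
In minutes: 0.01101·60 = 0.6604 min

Final: 0.6604 min


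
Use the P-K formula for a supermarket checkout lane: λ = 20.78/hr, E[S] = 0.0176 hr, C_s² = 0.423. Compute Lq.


ρ = λ·E[S] = 20.78·0.0176 = 0.3657
Lq = ρ²(1+C_s²)/(2(1−ρ)) = 0.1338·(1+0.423)/(2·0.6343)
= 0.1338·1.4230/1.2685 = 0.15004

Final: 0.15004


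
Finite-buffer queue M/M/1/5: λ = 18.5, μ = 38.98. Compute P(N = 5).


ρ = λ/μ = 18.5/38.98 = 0.4746
P_K = (1−ρ)ρ^K/(1−ρ^(K+1)) = (0.5254·0.024080)/(1 − 0.011428)
= 0.012651/0.988572 = 0.012798

Final: 0.012798


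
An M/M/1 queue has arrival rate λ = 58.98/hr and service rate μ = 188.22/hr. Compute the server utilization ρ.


ρ = λ/μ = 58.98/188.22 = 0.3134

Final: 0.3134


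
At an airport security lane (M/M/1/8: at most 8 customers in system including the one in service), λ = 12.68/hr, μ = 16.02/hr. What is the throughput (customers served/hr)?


ρ = 0.7915; P_K = (1−ρ)ρ^8/(1−ρ^9) = 0.036577
λ_eff = λ(1 − P_K) = 12.68·(1 − 0.036577) = 12.68·0.963423 = 12.2162 /hr

Final: 12.2162 /hr


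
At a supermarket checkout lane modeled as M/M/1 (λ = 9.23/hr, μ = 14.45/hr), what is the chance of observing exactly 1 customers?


ρ = 9.23/14.45 = 0.6388
P_n = (1−ρ)·ρ^n = (1 − 0.6388)·0.6388^1 = 0.3612·0.638754 = 0.230747

Final: 0.230747


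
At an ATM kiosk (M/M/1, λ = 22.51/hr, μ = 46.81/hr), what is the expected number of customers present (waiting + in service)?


ρ = λ/μ = 22.51/46.81 = 0.4809
L = ρ/(1−ρ) = 0.4809/(1 − 0.4809) = 0.4809/0.5191 = 0.9263

Final: 0.9263


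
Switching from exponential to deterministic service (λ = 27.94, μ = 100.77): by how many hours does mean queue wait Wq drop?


ρ = 27.94/100.77 = 0.2773
Wq(M/M/1) = ρ/(μ−λ) = 0.2773/72.83 = 0.003807 hr
Wq(M/D/1) = ρ/(2(μ−λ)) = 0.001904 hr
Savings = 0.003807 − 0.001904 = 0.001904 hr

Final: 0.001904 hr


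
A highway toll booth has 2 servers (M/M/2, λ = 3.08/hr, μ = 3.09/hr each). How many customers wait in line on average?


a = λ/μ = 0.9968; ρ = a/2 = 0.4984
P₀ = 0.334773
Lq = P₀·a^c·ρ / (c!·(1−ρ)²) = 0.334773·0.99354·0.4984/(2·0.25162)
= 0.32940

Final: 0.32940


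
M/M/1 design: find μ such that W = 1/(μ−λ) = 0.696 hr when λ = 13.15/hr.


W = 1/(μ−λ) ⇒ μ − λ = 1/W = 1/0.696 = 1.4368
μ = λ + 1/W = 13.15 + 1.4368 = 14.5868 per hr

Final: 14.5868 /hr


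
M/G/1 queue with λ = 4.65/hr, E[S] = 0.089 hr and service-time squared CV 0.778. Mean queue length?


ρ = λ·E[S] = 4.65·0.089 = 0.4138
Lq = ρ²(1+C_s²)/(2(1−ρ)) = 0.1713·(1+0.778)/(2·0.5861)
= 0.1713·1.7780/1.1723 = 0.25976

Final: 0.25976


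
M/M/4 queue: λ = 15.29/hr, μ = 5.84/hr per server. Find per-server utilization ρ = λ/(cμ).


ρ = λ/(cμ) = 15.29/(4·5.84) = 15.29/23.36 = 0.6545

Final: 0.6545


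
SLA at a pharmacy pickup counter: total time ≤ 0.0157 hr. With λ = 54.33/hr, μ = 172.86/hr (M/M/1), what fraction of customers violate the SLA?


W ~ Exponential(μ−λ) for M/M/1.
μ − λ = 172.86 − 54.33 = 118.5300
P(W > t) = e^{−(μ−λ)t} = e^{−1.8609} = 0.155529

Final: 0.155529


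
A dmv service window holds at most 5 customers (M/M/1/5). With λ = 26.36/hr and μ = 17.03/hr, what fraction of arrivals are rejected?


ρ = λ/μ = 26.36/17.03 = 1.5479
P_K = (1−ρ)ρ^K/(1−ρ^(K+1)) = (-0.5479·8.884925)/(1 − 13.752592)
= -4.867666/-12.752592 = 0.381700

Final: 0.381700
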